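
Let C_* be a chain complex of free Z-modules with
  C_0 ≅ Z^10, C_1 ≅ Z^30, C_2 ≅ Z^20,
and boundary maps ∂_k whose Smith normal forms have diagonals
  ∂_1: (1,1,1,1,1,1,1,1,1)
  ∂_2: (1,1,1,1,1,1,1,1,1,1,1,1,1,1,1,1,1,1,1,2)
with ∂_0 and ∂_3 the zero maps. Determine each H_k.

H_0 = Z,  H_1 = Z × Z/2,  H_2 = 0.

H_0: b_0 = 10 − 0 − 9 = 1; torsion from ∂_1 factors > 1: none. So H_0 = Z.
H_1: b_1 = 30 − 9 − 20 = 1; torsion from ∂_2 factors > 1: [2]. So H_1 = Z × Z/2.
H_2: b_2 = 20 − 20 − 0 = 0; torsion from ∂_3 factors > 1: none. So H_2 = 0.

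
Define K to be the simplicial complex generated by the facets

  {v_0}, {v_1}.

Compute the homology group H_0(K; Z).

Fix the vertex order v_0 < v_1 and write every simplex with vertices in increasing order. Then dim K = 0 and the simplices of K are:

  0-simplices (2): [v_0], [v_1]

Hence C_0 ≅ Z^2.

From H_k ≅ ker(∂_k) / im(∂_{k+1}) we obtain:

  H_0: rank C_0 − rank ∂_1 = 2 − 0 = 2, and there is no ∂_1, so H_0 = Z^2.

H_0 = Z^2.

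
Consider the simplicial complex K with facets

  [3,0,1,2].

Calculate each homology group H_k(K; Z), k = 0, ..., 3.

We work with the vertex ordering 0 < 1 < 2 < 3. The simplices of K, each written with vertices in increasing order, are:

  0-simplices (4): [0], [1], [2], [3]
  1-simplices (6): [0,1], [0,2], [0,3], [1,2], [1,3], [2,3]
  2-simplices (4): [0,1,2], [0,1,3], [0,2,3], [1,2,3]
  3-simplices (1): [0,1,2,3]

giving chain groups C_0 ≅ Z^4, C_1 ≅ Z^6, C_2 ≅ Z^4, C_3 ≅ Z^1.

The boundary map ∂_1: C_1 → C_0 is given by ∂[p,q] = [q] − [p]. For instance
  ∂[0,2] = [2] − [0].
As a 4×6 matrix over Z this has rank 3, with invariant factors (1,1,1).

The boundary map ∂_2: C_2 → C_1 acts by ∂[p,q,r] = [q,r] − [p,r] + [p,q]. For instance
  ∂[1,2,3] = [2,3] − [1,3] + [1,2],
  ∂[0,2,3] = [2,3] − [0,3] + [0,2].
The resulting 6×4 matrix has rank 3, and its Smith normal form has invariant factors (1,1,1).

The boundary map ∂_3: C_3 → C_2 sends each 3-simplex σ to the alternating sum Σ_i (−1)^i (σ with its i-th vertex removed). For instance
  ∂[0,1,2,3] = [1,2,3] − [0,2,3] + [0,1,3] − [0,1,2].
The resulting 4×1 matrix has rank 1, and its Smith normal form has invariant factors (1).

Reading off H_k = ker ∂_k / im ∂_{k+1}:

  H_0: rank C_0 − rank ∂_1 = 4 − 3 = 1, and the invariant factors of ∂_1 are all 1, so H_0 ≅ Z.
  H_1: rank ker ∂_1 − rank ∂_2 = (6 − 3) − 3 = 0, and the invariant factors of ∂_2 are all 1, so H_1 ≅ 0.
  H_2: rank ker ∂_2 − rank ∂_3 = (4 − 3) − 1 = 0, and the invariant factors of ∂_3 are all 1, so H_2 ≅ 0.
  H_3: rank ker ∂_3 − rank ∂_4 = (1 − 1) − 0 = 0, and there is no ∂_4, so H_3 ≅ 0.

As a check, the Euler characteristic is 4 − 6 + 4 − 1 = 1, which agrees with 1 − 0 + 0 − 0 = 1.

H_0 ≅ Z,  H_1 = 0,  H_2 = 0,  H_3 = 0.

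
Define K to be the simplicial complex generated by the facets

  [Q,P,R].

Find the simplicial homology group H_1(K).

H_1 = 0.

We work with the vertex ordering P < Q < R. The simplices of K, each written with vertices in increasing order, are:

  0-simplices (3): P, Q, R
  1-simplices (3): PQ, PR, QR
  2-simplices (1): PQR

Hence C_0 ≅ Z^3, C_1 ≅ Z^3, C_2 ≅ Z^1.

∂_1: C_1 → C_0 is given by ∂[p,q] = [q] − [p]. For instance
  ∂PQ = Q − P.
The resulting 3×3 matrix has rank 2, and its Smith normal form has invariant factors (1,1).

Boundary ∂_2: C_2 → C_1 sends each 2-simplex [p,q,r] to [q,r] − [p,r] + [p,q]. For instance
  ∂PQR = QR − PR + PQ.
This gives a 3×1 integer matrix of rank 1; reducing to Smith normal form yields diagonal entries (1).

Computing H_k = (kernel of ∂_k) / (image of ∂_{k+1}):

  H_1: rank ker ∂_1 − rank ∂_2 = (3 − 2) − 1 = 0, and the invariant factors of ∂_2 are all 1, so H_1 = 0.

(K is a triangulation of the 2-simplex.)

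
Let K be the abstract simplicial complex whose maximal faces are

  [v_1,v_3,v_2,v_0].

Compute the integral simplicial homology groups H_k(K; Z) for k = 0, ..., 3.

H_0 ≅ Z,  H_1 = 0,  H_2 = 0,  H_3 = 0.

We work with the vertex ordering v_0 < v_1 < v_2 < v_3. The simplices of K, each written with vertices in increasing order, are:

  0-simplices (4): [v_0], [v_1], [v_2], [v_3]
  1-simplices (6): [v_0,v_1], [v_0,v_2], [v_0,v_3], [v_1,v_2], [v_1,v_3], [v_2,v_3]
  2-simplices (4): [v_0,v_1,v_2], [v_0,v_1,v_3], [v_0,v_2,v_3], [v_1,v_2,v_3]
  3-simplices (1): [v_0,v_1,v_2,v_3]

giving chain groups C_0 ≅ Z^4, C_1 ≅ Z^6, C_2 ≅ Z^4, C_3 ≅ Z^1.

Boundary ∂_1: C_1 → C_0 is given by ∂[p,q] = [q] − [p]. For instance
  ∂[v_0,v_3] = [v_3] − [v_0].
The 4×6 boundary matrix has rank 3 and Smith normal form diag(1,1,1).

The boundary map ∂_2: C_2 → C_1 acts by ∂[p,q,r] = [q,r] − [p,r] + [p,q]. For instance
  ∂[v_0,v_2,v_3] = [v_2,v_3] − [v_0,v_3] + [v_0,v_2],
  ∂[v_1,v_2,v_3] = [v_2,v_3] − [v_1,v_3] + [v_1,v_2].
This gives a 6×4 integer matrix of rank 3; reducing to Smith normal form yields diagonal entries (1,1,1).

∂_3: C_3 → C_2 sends each 3-simplex σ to the alternating sum Σ_i (−1)^i (σ with its i-th vertex removed). For instance
  ∂[v_0,v_1,v_2,v_3] = [v_1,v_2,v_3] − [v_0,v_2,v_3] + [v_0,v_1,v_3] − [v_0,v_1,v_2].
The resulting 4×1 matrix has rank 1, and its Smith normal form has invariant factors (1).

Reading off H_k = ker ∂_k / im ∂_{k+1}:

  H_0: rank C_0 − rank ∂_1 = 4 − 3 = 1, and the invariant factors of ∂_1 are all 1, so H_0 ≅ Z.
  H_1: rank ker ∂_1 − rank ∂_2 = (6 − 3) − 3 = 0, and the invariant factors of ∂_2 are all 1, so H_1 ≅ 0.
  H_2: rank ker ∂_2 − rank ∂_3 = (4 − 3) − 1 = 0, and the invariant factors of ∂_3 are all 1, so H_2 ≅ 0.
  H_3: rank ker ∂_3 − rank ∂_4 = (1 − 1) − 0 = 0, and there is no ∂_4, so H_3 ≅ 0.

(K is a triangulation of the 3-simplex.)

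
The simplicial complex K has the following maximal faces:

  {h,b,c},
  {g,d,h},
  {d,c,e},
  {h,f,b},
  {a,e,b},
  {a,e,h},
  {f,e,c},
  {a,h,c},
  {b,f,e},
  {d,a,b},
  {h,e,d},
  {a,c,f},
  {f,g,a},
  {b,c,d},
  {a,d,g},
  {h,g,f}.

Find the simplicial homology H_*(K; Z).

Fix the vertex order a < b < c < d < e < f < g < h and write every simplex with vertices in increasing order. Then dim K = 2 and the simplices of K are:

  0-simplices (8): a, b, c, d, e, f, g, h
  1-simplices (24): ab, ac, ad, ae, af, ag, ah, bc, bd, be, bf, bh, cd, ce, cf, ch, de, dg, dh, ef, eh, fg, fh, gh
  2-simplices (16): abd, abe, acf, ach, adg, aeh, afg, bcd, bch, bef, bfh, cde, cef, deh, dgh, fgh

Hence C_0 ≅ Z^8, C_1 ≅ Z^24, C_2 ≅ Z^16.

∂_1: C_1 → C_0 is given by ∂[p,q] = [q] − [p].
The 8×24 boundary matrix has rank 7 and Smith normal form diag(1,1,1,1,1,1,1).

The boundary map ∂_2: C_2 → C_1 sends each 2-simplex [p,q,r] to [q,r] − [p,r] + [p,q]. For instance
  ∂afg = fg − ag + af,
  ∂bcd = cd − bd + bc.
This gives a 24×16 integer matrix of rank 15; reducing to Smith normal form yields diagonal entries (1,1,1,1,1,1,1,1,1,1,1,1,1,1,1).

Reading off H_k = ker ∂_k / im ∂_{k+1}:

  H_0: rank C_0 − rank ∂_1 = 8 − 7 = 1, and the invariant factors of ∂_1 are all 1, so H_0 ≅ Z.
  H_1: rank ker ∂_1 − rank ∂_2 = (24 − 7) − 15 = 2, and the invariant factors of ∂_2 are all 1, so H_1 ≅ Z^2.
  H_2: rank ker ∂_2 − rank ∂_3 = (16 − 15) − 0 = 1, and there is no ∂_3, so H_2 ≅ Z.

H_0 ≅ Z,  H_1 ≅ Z^2,  H_2 ≅ Z.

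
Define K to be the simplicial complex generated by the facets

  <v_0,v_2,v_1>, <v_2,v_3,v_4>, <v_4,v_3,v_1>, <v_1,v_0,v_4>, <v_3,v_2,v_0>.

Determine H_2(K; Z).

H_2 = 0.

Fix the vertex order v_0 < v_1 < v_2 < v_3 < v_4 and write every simplex with vertices in increasing order. Then dim K = 2 and the simplices of K are:

  0-simplices (5): [v_0], [v_1], [v_2], [v_3], [v_4]
  1-simplices (10): [v_0,v_1], [v_0,v_2], [v_0,v_3], [v_0,v_4], [v_1,v_2], [v_1,v_3], [v_1,v_4], [v_2,v_3], [v_2,v_4], [v_3,v_4]
  2-simplices (5): [v_0,v_1,v_2], [v_0,v_1,v_4], [v_0,v_2,v_3], [v_1,v_3,v_4], [v_2,v_3,v_4]

Hence C_0 ≅ Z^5, C_1 ≅ Z^10, C_2 ≅ Z^5.

∂_1: C_1 → C_0 is given by ∂[p,q] = [q] − [p].
This gives a 5×10 integer matrix of rank 4; reducing to Smith normal form yields diagonal entries (1,1,1,1).

∂_2: C_2 → C_1 maps a triangle to the signed sum of its edges. For instance
  ∂[v_0,v_1,v_4] = [v_1,v_4] − [v_0,v_4] + [v_0,v_1],
  ∂[v_0,v_2,v_3] = [v_2,v_3] − [v_0,v_3] + [v_0,v_2].
The 10×5 boundary matrix has rank 5 and Smith normal form diag(1,1,1,1,1).

Computing H_k = (kernel of ∂_k) / (image of ∂_{k+1}):

  H_2: rank ker ∂_2 − rank ∂_3 = (5 − 5) − 0 = 0, and there is no ∂_3, so H_2 = 0.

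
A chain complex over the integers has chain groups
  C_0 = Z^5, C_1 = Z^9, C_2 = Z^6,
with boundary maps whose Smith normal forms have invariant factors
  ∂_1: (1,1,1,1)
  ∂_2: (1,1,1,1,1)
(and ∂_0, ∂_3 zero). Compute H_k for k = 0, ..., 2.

H_0 = Z,  H_1 = 0,  H_2 = Z.

H_0: b_0 = 5 − 0 − 4 = 1; torsion from ∂_1 factors > 1: none. So H_0 = Z.
H_1: b_1 = 9 − 4 − 5 = 0; torsion from ∂_2 factors > 1: none. So H_1 = 0.
H_2: b_2 = 6 − 5 − 0 = 1; torsion from ∂_3 factors > 1: none. So H_2 = Z.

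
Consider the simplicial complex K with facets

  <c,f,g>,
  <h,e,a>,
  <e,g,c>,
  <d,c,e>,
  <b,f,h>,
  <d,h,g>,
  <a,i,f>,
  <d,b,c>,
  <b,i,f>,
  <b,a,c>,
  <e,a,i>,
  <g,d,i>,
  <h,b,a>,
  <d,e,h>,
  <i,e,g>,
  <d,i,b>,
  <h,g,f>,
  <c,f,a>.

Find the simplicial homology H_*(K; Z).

Fix the vertex order a < b < c < d < e < f < g < h < i and write every simplex with vertices in increasing order. Then dim K = 2 and the simplices of K are:

  0-simplices (9): a, b, c, d, e, f, g, h, i
  1-simplices (27): ab, ac, ae, af, ah, ai, bc, bd, bf, bh, bi, cd, ce, cf, cg, de, dg, dh, di, eg, eh, ei, fg, fh, fi, gh, gi
  2-simplices (18): abc, abh, acf, aeh, aei, afi, bcd, bdi, bfh, bfi, cde, ceg, cfg, deh, dgh, dgi, egi, fgh

Hence C_0 ≅ Z^9, C_1 ≅ Z^27, C_2 ≅ Z^18.

∂_1: C_1 → C_0 is given by ∂[p,q] = [q] − [p].
This gives a 9×27 integer matrix of rank 8; reducing to Smith normal form yields diagonal entries (1,1,1,1,1,1,1,1).

Boundary ∂_2: C_2 → C_1 sends each 2-simplex [p,q,r] to [q,r] − [p,r] + [p,q]. For instance
  ∂egi = gi − ei + eg,
  ∂bdi = di − bi + bd.
This gives a 27×18 integer matrix of rank 18; reducing to Smith normal form yields diagonal entries (1,1,1,1,1,1,1,1,1,1,1,1,1,1,1,1,1,2).

Reading off H_k = ker ∂_k / im ∂_{k+1}:

  H_0: rank C_0 − rank ∂_1 = 9 − 8 = 1, and the invariant factors of ∂_1 are all 1, so H_0 = Z.
  H_1: rank ker ∂_1 − rank ∂_2 = (27 − 8) − 18 = 1, and ∂_2 has invariant factor 2 > 1, so H_1 = Z ⊕ Z/2.
  H_2: rank ker ∂_2 − rank ∂_3 = (18 − 18) − 0 = 0, and there is no ∂_3, so H_2 = 0.

H_0 = Z,  H_1 = Z ⊕ Z/2,  H_2 = 0.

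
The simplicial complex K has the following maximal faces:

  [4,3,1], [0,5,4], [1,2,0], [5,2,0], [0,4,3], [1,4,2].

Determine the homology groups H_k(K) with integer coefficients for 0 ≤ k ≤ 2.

Order the vertices as 0 < 1 < 2 < 3 < 4 < 5. Listing each simplex with vertices in this order, K has dimension 2 with simplices:

  0-simplices (6): [0], [1], [2], [3], [4], [5]
  1-simplices (12): [0,1], [0,2], [0,3], [0,4], [0,5], [1,2], [1,3], [1,4], [2,4], [2,5], [3,4], [4,5]
  2-simplices (6): [0,1,2], [0,2,5], [0,3,4], [0,4,5], [1,2,4], [1,3,4]

so the chain groups are C_0 ≅ Z^6, C_1 ≅ Z^12, C_2 ≅ Z^6.

The boundary map ∂_1: C_1 → C_0 sends each edge [p,q] (with p < q) to q − p. For instance
  ∂[0,1] = [1] − [0].
The resulting 6×12 matrix has rank 5, and its Smith normal form has invariant factors (1,1,1,1,1).

The boundary map ∂_2: C_2 → C_1 sends each 2-simplex [p,q,r] to [q,r] − [p,r] + [p,q]. For instance
  ∂[0,3,4] = [3,4] − [0,4] + [0,3],
  ∂[0,1,2] = [1,2] − [0,2] + [0,1].
The 12×6 boundary matrix has rank 6 and Smith normal form diag(1,1,1,1,1,1).

Now H_k = ker ∂_k / im ∂_{k+1}, so:

  H_0: rank C_0 − rank ∂_1 = 6 − 5 = 1, and the invariant factors of ∂_1 are all 1, so H_0 = Z.
  H_1: rank ker ∂_1 − rank ∂_2 = (12 − 5) − 6 = 1, and the invariant factors of ∂_2 are all 1, so H_1 = Z.
  H_2: rank ker ∂_2 − rank ∂_3 = (6 − 6) − 0 = 0, and there is no ∂_3, so H_2 = 0.

H_0 = Z,  H_1 = Z,  H_2 = 0.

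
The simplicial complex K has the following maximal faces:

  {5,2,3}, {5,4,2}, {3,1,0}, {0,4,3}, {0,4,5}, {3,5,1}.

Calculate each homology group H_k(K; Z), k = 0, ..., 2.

H_0 ≅ Z,  H_1 ≅ Z,  H_2 = 0.

Take the total order 0 < 1 < 2 < 3 < 4 < 5 on the vertex set. Then K (dimension 2) consists of the simplices:

  0-simplices (6): [0], [1], [2], [3], [4], [5]
  1-simplices (12): [0,1], [0,3], [0,4], [0,5], [1,3], [1,5], [2,3], [2,4], [2,5], [3,4], [3,5], [4,5]
  2-simplices (6): [0,1,3], [0,3,4], [0,4,5], [1,3,5], [2,3,5], [2,4,5]

Hence C_0 ≅ Z^6, C_1 ≅ Z^12, C_2 ≅ Z^6.

∂_1: C_1 → C_0 is given by ∂[p,q] = [q] − [p].
As a 6×12 matrix over Z this has rank 5, with invariant factors (1,1,1,1,1).

Boundary ∂_2: C_2 → C_1 acts by ∂[p,q,r] = [q,r] − [p,r] + [p,q]. For instance
  ∂[0,1,3] = [1,3] − [0,3] + [0,1],
  ∂[0,3,4] = [3,4] − [0,4] + [0,3].
This gives a 12×6 integer matrix of rank 6; reducing to Smith normal form yields diagonal entries (1,1,1,1,1,1).

Computing H_k = (kernel of ∂_k) / (image of ∂_{k+1}):

  H_0: rank C_0 − rank ∂_1 = 6 − 5 = 1, and the invariant factors of ∂_1 are all 1, so H_0 ≅ Z.
  H_1: rank ker ∂_1 − rank ∂_2 = (12 − 5) − 6 = 1, and the invariant factors of ∂_2 are all 1, so H_1 ≅ Z.
  H_2: rank ker ∂_2 − rank ∂_3 = (6 − 6) − 0 = 0, and there is no ∂_3, so H_2 ≅ 0.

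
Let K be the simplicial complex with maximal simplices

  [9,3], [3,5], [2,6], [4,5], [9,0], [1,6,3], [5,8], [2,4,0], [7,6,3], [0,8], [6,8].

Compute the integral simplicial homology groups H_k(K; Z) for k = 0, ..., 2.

H_0 = Z,  H_1 = Z^4,  H_2 = 0.

Order the vertices as 0 < 1 < 2 < 3 < 4 < 5 < 6 < 7 < 8 < 9. Listing each simplex with vertices in this order, K has dimension 2 with simplices:

  0-simplices (10): [0], [1], [2], [3], [4], [5], [6], [7], [8], [9]
  1-simplices (16): [0,2], [0,4], [0,8], [0,9], [1,3], [1,6], [2,4], [2,6], [3,5], [3,6], [3,7], [3,9], [4,5], [5,8], [6,7], [6,8]
  2-simplices (3): [0,2,4], [1,3,6], [3,6,7]

giving chain groups C_0 ≅ Z^10, C_1 ≅ Z^16, C_2 ≅ Z^3.

∂_1: C_1 → C_0 sends each edge [p,q] (with p < q) to q − p. For instance
  ∂[2,6] = [6] − [2].
The 10×16 boundary matrix has rank 9 and Smith normal form diag(1,1,1,1,1,1,1,1,1).

The boundary map ∂_2: C_2 → C_1 acts by ∂[p,q,r] = [q,r] − [p,r] + [p,q]. For instance
  ∂[3,6,7] = [6,7] − [3,7] + [3,6],
  ∂[0,2,4] = [2,4] − [0,4] + [0,2].
This gives a 16×3 integer matrix of rank 3; reducing to Smith normal form yields diagonal entries (1,1,1).

Computing H_k = (kernel of ∂_k) / (image of ∂_{k+1}):

  H_0: rank C_0 − rank ∂_1 = 10 − 9 = 1, and the invariant factors of ∂_1 are all 1, so H_0 ≅ Z.
  H_1: rank ker ∂_1 − rank ∂_2 = (16 − 9) − 3 = 4, and the invariant factors of ∂_2 are all 1, so H_1 ≅ Z^4.
  H_2: rank ker ∂_2 − rank ∂_3 = (3 − 3) − 0 = 0, and there is no ∂_3, so H_2 ≅ 0.

As a check, the Euler characteristic is 10 − 16 + 3 = -3, which agrees with 1 − 4 + 0 = -3.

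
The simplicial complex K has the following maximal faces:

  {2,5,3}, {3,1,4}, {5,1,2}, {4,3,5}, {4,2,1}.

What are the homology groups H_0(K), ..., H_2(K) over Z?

Take the total order 1 < 2 < 3 < 4 < 5 on the vertex set. Then K (dimension 2) consists of the simplices:

  0-simplices (5): [1], [2], [3], [4], [5]
  1-simplices (10): [1,2], [1,3], [1,4], [1,5], [2,3], [2,4], [2,5], [3,4], [3,5], [4,5]
  2-simplices (5): [1,2,4], [1,2,5], [1,3,4], [2,3,5], [3,4,5]

Hence C_0 ≅ Z^5, C_1 ≅ Z^10, C_2 ≅ Z^5.

The boundary map ∂_1: C_1 → C_0 sends each edge [p,q] (with p < q) to q − p. For instance
  ∂[2,3] = [3] − [2].
The 5×10 boundary matrix has rank 4 and Smith normal form diag(1,1,1,1).

Boundary ∂_2: C_2 → C_1 acts by ∂[p,q,r] = [q,r] − [p,r] + [p,q]. For instance
  ∂[2,3,5] = [3,5] − [2,5] + [2,3],
  ∂[1,2,4] = [2,4] − [1,4] + [1,2].
As a 10×5 matrix over Z this has rank 5, with invariant factors (1,1,1,1,1).

Reading off H_k = ker ∂_k / im ∂_{k+1}:

  H_0: rank C_0 − rank ∂_1 = 5 − 4 = 1, and the invariant factors of ∂_1 are all 1, so H_0 = Z.
  H_1: rank ker ∂_1 − rank ∂_2 = (10 − 4) − 5 = 1, and the invariant factors of ∂_2 are all 1, so H_1 = Z.
  H_2: rank ker ∂_2 − rank ∂_3 = (5 − 5) − 0 = 0, and there is no ∂_3, so H_2 = 0.

H_0 = Z,  H_1 = Z,  H_2 = 0.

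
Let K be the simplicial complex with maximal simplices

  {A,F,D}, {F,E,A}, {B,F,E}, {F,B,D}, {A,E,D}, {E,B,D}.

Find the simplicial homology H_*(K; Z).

H_0 ≅ Z,  H_1 = 0,  H_2 ≅ Z.

Take the total order A < B < D < E < F on the vertex set. Then K (dimension 2) consists of the simplices:

  0-simplices (5): A, B, D, E, F
  1-simplices (9): AD, AE, AF, BD, BE, BF, DE, DF, EF
  2-simplices (6): ADE, ADF, AEF, BDE, BDF, BEF

so the chain groups are C_0 ≅ Z^5, C_1 ≅ Z^9, C_2 ≅ Z^6.

The boundary map ∂_1: C_1 → C_0 maps an edge to its endpoints' difference, ∂[p,q] = q − p. For instance
  ∂DF = F − D.
This gives a 5×9 integer matrix of rank 4; reducing to Smith normal form yields diagonal entries (1,1,1,1).

Boundary ∂_2: C_2 → C_1 maps a triangle to the signed sum of its edges. For instance
  ∂ADF = DF − AF + AD,
  ∂BDF = DF − BF + BD.
The 9×6 boundary matrix has rank 5 and Smith normal form diag(1,1,1,1,1).

Now H_k = ker ∂_k / im ∂_{k+1}, so:

  H_0: rank C_0 − rank ∂_1 = 5 − 4 = 1, and the invariant factors of ∂_1 are all 1, so H_0 ≅ Z.
  H_1: rank ker ∂_1 − rank ∂_2 = (9 − 4) − 5 = 0, and the invariant factors of ∂_2 are all 1, so H_1 ≅ 0.
  H_2: rank ker ∂_2 − rank ∂_3 = (6 − 5) − 0 = 1, and there is no ∂_3, so H_2 ≅ Z.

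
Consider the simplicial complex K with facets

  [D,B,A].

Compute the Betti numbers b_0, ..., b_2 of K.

b_0 = 1, b_1 = 0, b_2 = 0.

K has 3 vertices, 3 edges, 1 triangle.
rank ∂_0 = 0, rank ∂_1 = 2 ⇒ b_0 = 3 − 0 − 2 = 1; all invariant factors of ∂_1 are 1 so no torsion. So H_0 ≅ Z.
rank ∂_1 = 2, rank ∂_2 = 1 ⇒ b_1 = 3 − 2 − 1 = 0; all invariant factors of ∂_2 are 1 so no torsion. So H_1 ≅ 0.
rank ∂_2 = 1, rank ∂_3 = 0 ⇒ b_2 = 1 − 1 − 0 = 0. So H_2 ≅ 0.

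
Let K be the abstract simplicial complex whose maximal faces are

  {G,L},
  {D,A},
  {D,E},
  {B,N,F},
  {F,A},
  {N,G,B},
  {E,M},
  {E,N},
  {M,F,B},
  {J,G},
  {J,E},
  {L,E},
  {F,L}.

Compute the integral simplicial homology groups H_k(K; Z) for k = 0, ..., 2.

Order the vertices as A < B < D < E < F < G < J < L < M < N. Listing each simplex with vertices in this order, K has dimension 2 with simplices:

  0-simplices (10): A, B, D, E, F, G, J, L, M, N
  1-simplices (17): AD, AF, BF, BG, BM, BN, DE, EJ, EL, EM, EN, FL, FM, FN, GJ, GL, GN
  2-simplices (3): BFM, BFN, BGN

Hence C_0 ≅ Z^10, C_1 ≅ Z^17, C_2 ≅ Z^3.

∂_1: C_1 → C_0 is given by ∂[p,q] = [q] − [p].
The 10×17 boundary matrix has rank 9 and Smith normal form diag(1,1,1,1,1,1,1,1,1).

∂_2: C_2 → C_1 acts by ∂[p,q,r] = [q,r] − [p,r] + [p,q]. For instance
  ∂BFN = FN − BN + BF,
  ∂BFM = FM − BM + BF.
As a 17×3 matrix over Z this has rank 3, with invariant factors (1,1,1).

Computing H_k = (kernel of ∂_k) / (image of ∂_{k+1}):

  H_0: rank C_0 − rank ∂_1 = 10 − 9 = 1, and the invariant factors of ∂_1 are all 1, so H_0 = Z.
  H_1: rank ker ∂_1 − rank ∂_2 = (17 − 9) − 3 = 5, and the invariant factors of ∂_2 are all 1, so H_1 = Z^5.
  H_2: rank ker ∂_2 − rank ∂_3 = (3 − 3) − 0 = 0, and there is no ∂_3, so H_2 = 0.

H_0 ≅ Z,  H_1 ≅ Z^5,  H_2 = 0.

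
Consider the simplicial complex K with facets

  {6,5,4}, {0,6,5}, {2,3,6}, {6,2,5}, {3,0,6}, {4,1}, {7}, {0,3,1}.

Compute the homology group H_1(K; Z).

Order the vertices as 0 < 1 < 2 < 3 < 4 < 5 < 6 < 7. Listing each simplex with vertices in this order, K has dimension 2 with simplices:

  0-simplices (8): [0], [1], [2], [3], [4], [5], [6], [7]
  1-simplices (13): [0,1], [0,3], [0,5], [0,6], [1,3], [1,4], [2,3], [2,5], [2,6], [3,6], [4,5], [4,6], [5,6]
  2-simplices (6): [0,1,3], [0,3,6], [0,5,6], [2,3,6], [2,5,6], [4,5,6]

giving chain groups C_0 ≅ Z^8, C_1 ≅ Z^13, C_2 ≅ Z^6.

Boundary ∂_1: C_1 → C_0 maps an edge to its endpoints' difference, ∂[p,q] = q − p. For instance
  ∂[2,3] = [3] − [2].
As a 8×13 matrix over Z this has rank 6, with invariant factors (1,1,1,1,1,1).

Boundary ∂_2: C_2 → C_1 acts by ∂[p,q,r] = [q,r] − [p,r] + [p,q]. For instance
  ∂[0,1,3] = [1,3] − [0,3] + [0,1],
  ∂[4,5,6] = [5,6] − [4,6] + [4,5].
This gives a 13×6 integer matrix of rank 6; reducing to Smith normal form yields diagonal entries (1,1,1,1,1,1).

From H_k ≅ ker(∂_k) / im(∂_{k+1}) we obtain:

  H_1: rank ker ∂_1 − rank ∂_2 = (13 − 6) − 6 = 1, and the invariant factors of ∂_2 are all 1, so H_1 = Z.

H_1 ≅ Z.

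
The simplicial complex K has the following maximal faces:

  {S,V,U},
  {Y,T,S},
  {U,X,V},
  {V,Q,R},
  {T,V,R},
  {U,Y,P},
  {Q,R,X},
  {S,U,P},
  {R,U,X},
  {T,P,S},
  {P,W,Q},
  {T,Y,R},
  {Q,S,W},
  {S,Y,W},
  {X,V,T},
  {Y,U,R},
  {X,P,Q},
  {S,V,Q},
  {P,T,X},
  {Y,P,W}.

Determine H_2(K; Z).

H_2 ≅ 0.

Take the total order P < Q < R < S < T < U < V < W < X < Y on the vertex set. Then K (dimension 2) consists of the simplices:

  0-simplices (10): P, Q, R, S, T, U, V, W, X, Y
  1-simplices (30): PQ, PS, PT, PU, PW, PX, PY, QR, QS, QV, QW, QX, RT, RU, RV, RX, RY, ST, SU, SV, SW, SY, TV, TX, TY, UV, UX, UY, VX, WY
  2-simplices (20): PQW, PQX, PST, PSU, PTX, PUY, PWY, QRV, QRX, QSV, QSW, RTV, RTY, RUX, RUY, STY, SUV, SWY, TVX, UVX

giving chain groups C_0 ≅ Z^10, C_1 ≅ Z^30, C_2 ≅ Z^20.

Boundary ∂_1: C_1 → C_0 maps an edge to its endpoints' difference, ∂[p,q] = q − p.
As a 10×30 matrix over Z this has rank 9, with invariant factors (1,1,1,1,1,1,1,1,1).

∂_2: C_2 → C_1 acts by ∂[p,q,r] = [q,r] − [p,r] + [p,q]. For instance
  ∂RUX = UX − RX + RU,
  ∂QRX = RX − QX + QR.
As a 30×20 matrix over Z this has rank 20, with invariant factors (1,1,1,1,1,1,1,1,1,1,1,1,1,1,1,1,1,1,1,2).

From H_k ≅ ker(∂_k) / im(∂_{k+1}) we obtain:

  H_2: rank ker ∂_2 − rank ∂_3 = (20 − 20) − 0 = 0, and there is no ∂_3, so H_2 ≅ 0.

(K is a triangulation of the Klein bottle.)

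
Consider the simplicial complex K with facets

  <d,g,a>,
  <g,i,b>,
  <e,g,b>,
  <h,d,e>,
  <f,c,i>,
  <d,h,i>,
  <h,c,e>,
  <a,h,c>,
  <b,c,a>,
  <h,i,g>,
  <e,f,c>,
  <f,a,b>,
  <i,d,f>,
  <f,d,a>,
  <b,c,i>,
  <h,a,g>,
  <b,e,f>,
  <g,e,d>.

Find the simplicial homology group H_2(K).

We work with the vertex ordering a < b < c < d < e < f < g < h < i. The simplices of K, each written with vertices in increasing order, are:

  0-simplices (9): a, b, c, d, e, f, g, h, i
  1-simplices (27): ab, ac, ad, af, ag, ah, bc, be, bf, bg, bi, ce, cf, ch, ci, de, df, dg, dh, di, ef, eg, eh, fi, gh, gi, hi
  2-simplices (18): abc, abf, ach, adf, adg, agh, bci, bef, beg, bgi, cef, ceh, cfi, deg, deh, dfi, dhi, ghi

Hence C_0 ≅ Z^9, C_1 ≅ Z^27, C_2 ≅ Z^18.

∂_1: C_1 → C_0 is given by ∂[p,q] = [q] − [p]. For instance
  ∂gi = i − g.
The 9×27 boundary matrix has rank 8 and Smith normal form diag(1,1,1,1,1,1,1,1).

∂_2: C_2 → C_1 acts by ∂[p,q,r] = [q,r] − [p,r] + [p,q]. For instance
  ∂beg = eg − bg + be,
  ∂adg = dg − ag + ad.
As a 27×18 matrix over Z this has rank 18, with invariant factors (1,1,1,1,1,1,1,1,1,1,1,1,1,1,1,1,1,2).

Now H_k = ker ∂_k / im ∂_{k+1}, so:

  H_2: rank ker ∂_2 − rank ∂_3 = (18 − 18) − 0 = 0, and there is no ∂_3, so H_2 ≅ 0.

H_2 = 0.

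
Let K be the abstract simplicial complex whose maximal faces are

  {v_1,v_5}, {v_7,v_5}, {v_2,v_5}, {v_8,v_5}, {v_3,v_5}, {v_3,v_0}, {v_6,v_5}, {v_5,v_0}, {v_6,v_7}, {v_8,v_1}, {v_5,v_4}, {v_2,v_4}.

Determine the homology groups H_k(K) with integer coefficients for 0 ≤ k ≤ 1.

Take the total order v_0 < v_1 < v_2 < v_3 < v_4 < v_5 < v_6 < v_7 < v_8 on the vertex set. Then K (dimension 1) consists of the simplices:

  0-simplices (9): [v_0], [v_1], [v_2], [v_3], [v_4], [v_5], [v_6], [v_7], [v_8]
  1-simplices (12): [v_0,v_3], [v_0,v_5], [v_1,v_5], [v_1,v_8], [v_2,v_4], [v_2,v_5], [v_3,v_5], [v_4,v_5], [v_5,v_6], [v_5,v_7], [v_5,v_8], [v_6,v_7]

so the chain groups are C_0 ≅ Z^9, C_1 ≅ Z^12.

∂_1: C_1 → C_0 sends each edge [p,q] (with p < q) to q − p.
The resulting 9×12 matrix has rank 8, and its Smith normal form has invariant factors (1,1,1,1,1,1,1,1).

Computing H_k = (kernel of ∂_k) / (image of ∂_{k+1}):

  H_0: rank C_0 − rank ∂_1 = 9 − 8 = 1, and the invariant factors of ∂_1 are all 1, so H_0 = Z.
  H_1: rank ker ∂_1 − rank ∂_2 = (12 − 8) − 0 = 4, and there is no ∂_2, so H_1 = Z^4.

H_0 = Z,  H_1 = Z^4.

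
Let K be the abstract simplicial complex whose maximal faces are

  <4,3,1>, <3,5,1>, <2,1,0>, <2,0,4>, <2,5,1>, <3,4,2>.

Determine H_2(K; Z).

H_2 = 0.

We work with the vertex ordering 0 < 1 < 2 < 3 < 4 < 5. The simplices of K, each written with vertices in increasing order, are:

  0-simplices (6): [0], [1], [2], [3], [4], [5]
  1-simplices (12): [0,1], [0,2], [0,4], [1,2], [1,3], [1,4], [1,5], [2,3], [2,4], [2,5], [3,4], [3,5]
  2-simplices (6): [0,1,2], [0,2,4], [1,2,5], [1,3,4], [1,3,5], [2,3,4]

giving chain groups C_0 ≅ Z^6, C_1 ≅ Z^12, C_2 ≅ Z^6.

The boundary map ∂_1: C_1 → C_0 sends each edge [p,q] (with p < q) to q − p. For instance
  ∂[1,5] = [5] − [1].
This gives a 6×12 integer matrix of rank 5; reducing to Smith normal form yields diagonal entries (1,1,1,1,1).

The boundary map ∂_2: C_2 → C_1 sends each 2-simplex [p,q,r] to [q,r] − [p,r] + [p,q]. For instance
  ∂[2,3,4] = [3,4] − [2,4] + [2,3],
  ∂[1,2,5] = [2,5] − [1,5] + [1,2].
This gives a 12×6 integer matrix of rank 6; reducing to Smith normal form yields diagonal entries (1,1,1,1,1,1).

From H_k ≅ ker(∂_k) / im(∂_{k+1}) we obtain:

  H_2: rank ker ∂_2 − rank ∂_3 = (6 − 6) − 0 = 0, and there is no ∂_3, so H_2 = 0.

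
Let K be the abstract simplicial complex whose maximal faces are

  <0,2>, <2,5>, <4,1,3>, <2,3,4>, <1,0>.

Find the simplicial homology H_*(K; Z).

H_0 ≅ Z,  H_1 ≅ Z,  H_2 = 0.

Fix the vertex order 0 < 1 < 2 < 3 < 4 < 5 and write every simplex with vertices in increasing order. Then dim K = 2 and the simplices of K are:

  0-simplices (6): [0], [1], [2], [3], [4], [5]
  1-simplices (8): [0,1], [0,2], [1,3], [1,4], [2,3], [2,4], [2,5], [3,4]
  2-simplices (2): [1,3,4], [2,3,4]

Hence C_0 ≅ Z^6, C_1 ≅ Z^8, C_2 ≅ Z^2.

∂_1: C_1 → C_0 maps an edge to its endpoints' difference, ∂[p,q] = q − p. For instance
  ∂[3,4] = [4] − [3].
The 6×8 boundary matrix has rank 5 and Smith normal form diag(1,1,1,1,1).

Boundary ∂_2: C_2 → C_1 sends each 2-simplex [p,q,r] to [q,r] − [p,r] + [p,q]. For instance
  ∂[2,3,4] = [3,4] − [2,4] + [2,3],
  ∂[1,3,4] = [3,4] − [1,4] + [1,3].
This gives a 8×2 integer matrix of rank 2; reducing to Smith normal form yields diagonal entries (1,1).

From H_k ≅ ker(∂_k) / im(∂_{k+1}) we obtain:

  H_0: rank C_0 − rank ∂_1 = 6 − 5 = 1, and the invariant factors of ∂_1 are all 1, so H_0 = Z.
  H_1: rank ker ∂_1 − rank ∂_2 = (8 − 5) − 2 = 1, and the invariant factors of ∂_2 are all 1, so H_1 = Z.
  H_2: rank ker ∂_2 − rank ∂_3 = (2 − 2) − 0 = 0, and there is no ∂_3, so H_2 = 0.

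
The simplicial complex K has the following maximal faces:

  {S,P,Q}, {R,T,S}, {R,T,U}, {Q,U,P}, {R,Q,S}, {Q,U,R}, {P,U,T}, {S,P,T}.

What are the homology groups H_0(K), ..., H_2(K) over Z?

H_0 = Z,  H_1 = 0,  H_2 = Z.

Order the vertices as P < Q < R < S < T < U. Listing each simplex with vertices in this order, K has dimension 2 with simplices:

  0-simplices (6): P, Q, R, S, T, U
  1-simplices (12): PQ, PS, PT, PU, QR, QS, QU, RS, RT, RU, ST, TU
  2-simplices (8): PQS, PQU, PST, PTU, QRS, QRU, RST, RTU

Hence C_0 ≅ Z^6, C_1 ≅ Z^12, C_2 ≅ Z^8.

∂_1: C_1 → C_0 sends each edge [p,q] (with p < q) to q − p. For instance
  ∂RT = T − R.
This gives a 6×12 integer matrix of rank 5; reducing to Smith normal form yields diagonal entries (1,1,1,1,1).

The boundary map ∂_2: C_2 → C_1 acts by ∂[p,q,r] = [q,r] − [p,r] + [p,q]. For instance
  ∂RST = ST − RT + RS,
  ∂QRS = RS − QS + QR.
As a 12×8 matrix over Z this has rank 7, with invariant factors (1,1,1,1,1,1,1).

Now H_k = ker ∂_k / im ∂_{k+1}, so:

  H_0: rank C_0 − rank ∂_1 = 6 − 5 = 1, and the invariant factors of ∂_1 are all 1, so H_0 ≅ Z.
  H_1: rank ker ∂_1 − rank ∂_2 = (12 − 5) − 7 = 0, and the invariant factors of ∂_2 are all 1, so H_1 ≅ 0.
  H_2: rank ker ∂_2 − rank ∂_3 = (8 − 7) − 0 = 1, and there is no ∂_3, so H_2 ≅ Z.

As a check, the Euler characteristic is 6 − 12 + 8 = 2, which agrees with 1 − 0 + 1 = 2.
(K is a triangulation of the 2-sphere S^2.)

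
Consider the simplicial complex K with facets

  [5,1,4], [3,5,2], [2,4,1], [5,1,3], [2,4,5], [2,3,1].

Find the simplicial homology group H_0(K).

H_0 ≅ Z.

We work with the vertex ordering 1 < 2 < 3 < 4 < 5. The simplices of K, each written with vertices in increasing order, are:

  0-simplices (5): [1], [2], [3], [4], [5]
  1-simplices (9): [1,2], [1,3], [1,4], [1,5], [2,3], [2,4], [2,5], [3,5], [4,5]
  2-simplices (6): [1,2,3], [1,2,4], [1,3,5], [1,4,5], [2,3,5], [2,4,5]

giving chain groups C_0 ≅ Z^5, C_1 ≅ Z^9, C_2 ≅ Z^6.

Boundary ∂_1: C_1 → C_0 maps an edge to its endpoints' difference, ∂[p,q] = q − p.
The resulting 5×9 matrix has rank 4, and its Smith normal form has invariant factors (1,1,1,1).

Boundary ∂_2: C_2 → C_1 acts by ∂[p,q,r] = [q,r] − [p,r] + [p,q]. For instance
  ∂[2,3,5] = [3,5] − [2,5] + [2,3],
  ∂[1,2,3] = [2,3] − [1,3] + [1,2].
As a 9×6 matrix over Z this has rank 5, with invariant factors (1,1,1,1,1).

Computing H_k = (kernel of ∂_k) / (image of ∂_{k+1}):

  H_0: rank C_0 − rank ∂_1 = 5 − 4 = 1, and the invariant factors of ∂_1 are all 1, so H_0 = Z.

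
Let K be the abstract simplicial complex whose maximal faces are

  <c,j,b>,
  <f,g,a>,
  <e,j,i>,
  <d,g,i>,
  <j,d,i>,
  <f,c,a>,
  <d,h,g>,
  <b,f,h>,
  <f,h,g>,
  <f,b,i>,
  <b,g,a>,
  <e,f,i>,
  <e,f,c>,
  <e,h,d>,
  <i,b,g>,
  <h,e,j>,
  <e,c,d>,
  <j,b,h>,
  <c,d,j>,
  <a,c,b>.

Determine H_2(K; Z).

We work with the vertex ordering a < b < c < d < e < f < g < h < i < j. The simplices of K, each written with vertices in increasing order, are:

  0-simplices (10): a, b, c, d, e, f, g, h, i, j
  1-simplices (30): ab, ac, af, ag, bc, bf, bg, bh, bi, bj, cd, ce, cf, cj, de, dg, dh, di, dj, ef, eh, ei, ej, fg, fh, fi, gh, gi, hj, ij
  2-simplices (20): abc, abg, acf, afg, bcj, bfh, bfi, bgi, bhj, cde, cdj, cef, deh, dgh, dgi, dij, efi, ehj, eij, fgh

Hence C_0 ≅ Z^10, C_1 ≅ Z^30, C_2 ≅ Z^20.

The boundary map ∂_1: C_1 → C_0 sends each edge [p,q] (with p < q) to q − p.
This gives a 10×30 integer matrix of rank 9; reducing to Smith normal form yields diagonal entries (1,1,1,1,1,1,1,1,1).

The boundary map ∂_2: C_2 → C_1 sends each 2-simplex [p,q,r] to [q,r] − [p,r] + [p,q]. For instance
  ∂ehj = hj − ej + eh,
  ∂dgh = gh − dh + dg.
This gives a 30×20 integer matrix of rank 20; reducing to Smith normal form yields diagonal entries (1,1,1,1,1,1,1,1,1,1,1,1,1,1,1,1,1,1,1,2).

Computing H_k = (kernel of ∂_k) / (image of ∂_{k+1}):

  H_2: rank ker ∂_2 − rank ∂_3 = (20 − 20) − 0 = 0, and there is no ∂_3, so H_2 = 0.

(K is a triangulation of the Klein bottle.)

H_2 ≅ 0.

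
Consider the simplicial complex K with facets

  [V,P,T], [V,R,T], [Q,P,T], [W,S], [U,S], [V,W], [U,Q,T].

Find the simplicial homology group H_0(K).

Fix the vertex order P < Q < R < S < T < U < V < W and write every simplex with vertices in increasing order. Then dim K = 2 and the simplices of K are:

  0-simplices (8): P, Q, R, S, T, U, V, W
  1-simplices (12): PQ, PT, PV, QT, QU, RT, RV, SU, SW, TU, TV, VW
  2-simplices (4): PQT, PTV, QTU, RTV

so the chain groups are C_0 ≅ Z^8, C_1 ≅ Z^12, C_2 ≅ Z^4.

∂_1: C_1 → C_0 maps an edge to its endpoints' difference, ∂[p,q] = q − p.
As a 8×12 matrix over Z this has rank 7, with invariant factors (1,1,1,1,1,1,1).

The boundary map ∂_2: C_2 → C_1 sends each 2-simplex [p,q,r] to [q,r] − [p,r] + [p,q]. For instance
  ∂QTU = TU − QU + QT,
  ∂PQT = QT − PT + PQ.
The resulting 12×4 matrix has rank 4, and its Smith normal form has invariant factors (1,1,1,1).

Computing H_k = (kernel of ∂_k) / (image of ∂_{k+1}):

  H_0: rank C_0 − rank ∂_1 = 8 − 7 = 1, and the invariant factors of ∂_1 are all 1, so H_0 = Z.

H_0 = Z.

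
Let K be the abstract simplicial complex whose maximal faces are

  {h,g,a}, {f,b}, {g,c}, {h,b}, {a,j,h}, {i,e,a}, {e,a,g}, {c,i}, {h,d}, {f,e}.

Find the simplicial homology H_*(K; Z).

Fix the vertex order a < b < c < d < e < f < g < h < i < j and write every simplex with vertices in increasing order. Then dim K = 2 and the simplices of K are:

  0-simplices (10): a, b, c, d, e, f, g, h, i, j
  1-simplices (15): ae, ag, ah, ai, aj, bf, bh, cg, ci, dh, ef, eg, ei, gh, hj
  2-simplices (4): aeg, aei, agh, ahj

Hence C_0 ≅ Z^10, C_1 ≅ Z^15, C_2 ≅ Z^4.

∂_1: C_1 → C_0 is given by ∂[p,q] = [q] − [p].
The 10×15 boundary matrix has rank 9 and Smith normal form diag(1,1,1,1,1,1,1,1,1).

Boundary ∂_2: C_2 → C_1 sends each 2-simplex [p,q,r] to [q,r] − [p,r] + [p,q]. For instance
  ∂ahj = hj − aj + ah,
  ∂aei = ei − ai + ae.
The resulting 15×4 matrix has rank 4, and its Smith normal form has invariant factors (1,1,1,1).

From H_k ≅ ker(∂_k) / im(∂_{k+1}) we obtain:

  H_0: rank C_0 − rank ∂_1 = 10 − 9 = 1, and the invariant factors of ∂_1 are all 1, so H_0 ≅ Z.
  H_1: rank ker ∂_1 − rank ∂_2 = (15 − 9) − 4 = 2, and the invariant factors of ∂_2 are all 1, so H_1 ≅ Z^2.
  H_2: rank ker ∂_2 − rank ∂_3 = (4 − 4) − 0 = 0, and there is no ∂_3, so H_2 ≅ 0.

H_0 = Z,  H_1 = Z^2,  H_2 = 0.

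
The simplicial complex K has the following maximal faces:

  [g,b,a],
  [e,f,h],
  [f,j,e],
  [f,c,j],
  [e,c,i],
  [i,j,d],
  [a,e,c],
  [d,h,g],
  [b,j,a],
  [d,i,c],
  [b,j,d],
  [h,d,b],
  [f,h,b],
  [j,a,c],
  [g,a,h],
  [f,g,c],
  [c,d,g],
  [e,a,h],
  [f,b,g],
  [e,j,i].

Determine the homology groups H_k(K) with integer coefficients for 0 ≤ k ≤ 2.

We work with the vertex ordering a < b < c < d < e < f < g < h < i < j. The simplices of K, each written with vertices in increasing order, are:

  0-simplices (10): a, b, c, d, e, f, g, h, i, j
  1-simplices (30): ab, ac, ae, ag, ah, aj, bd, bf, bg, bh, bj, cd, ce, cf, cg, ci, cj, dg, dh, di, dj, ef, eh, ei, ej, fg, fh, fj, gh, ij
  2-simplices (20): abg, abj, ace, acj, aeh, agh, bdh, bdj, bfg, bfh, cdg, cdi, cei, cfg, cfj, dgh, dij, efh, efj, eij

Hence C_0 ≅ Z^10, C_1 ≅ Z^30, C_2 ≅ Z^20.

The boundary map ∂_1: C_1 → C_0 is given by ∂[p,q] = [q] − [p].
This gives a 10×30 integer matrix of rank 9; reducing to Smith normal form yields diagonal entries (1,1,1,1,1,1,1,1,1).

∂_2: C_2 → C_1 sends each 2-simplex [p,q,r] to [q,r] − [p,r] + [p,q]. For instance
  ∂agh = gh − ah + ag,
  ∂abg = bg − ag + ab.
The resulting 30×20 matrix has rank 20, and its Smith normal form has invariant factors (1,1,1,1,1,1,1,1,1,1,1,1,1,1,1,1,1,1,1,2).

Reading off H_k = ker ∂_k / im ∂_{k+1}:

  H_0: rank C_0 − rank ∂_1 = 10 − 9 = 1, and the invariant factors of ∂_1 are all 1, so H_0 = Z.
  H_1: rank ker ∂_1 − rank ∂_2 = (30 − 9) − 20 = 1, and ∂_2 has invariant factor 2 > 1, so H_1 = Z ⊕ Z/2.
  H_2: rank ker ∂_2 − rank ∂_3 = (20 − 20) − 0 = 0, and there is no ∂_3, so H_2 = 0.

As a check, the Euler characteristic is 10 − 30 + 20 = 0, which agrees with 1 − 1 + 0 = 0.
(K is a triangulation of the Klein bottle.)

H_0 = Z,  H_1 = Z ⊕ Z/2,  H_2 = 0.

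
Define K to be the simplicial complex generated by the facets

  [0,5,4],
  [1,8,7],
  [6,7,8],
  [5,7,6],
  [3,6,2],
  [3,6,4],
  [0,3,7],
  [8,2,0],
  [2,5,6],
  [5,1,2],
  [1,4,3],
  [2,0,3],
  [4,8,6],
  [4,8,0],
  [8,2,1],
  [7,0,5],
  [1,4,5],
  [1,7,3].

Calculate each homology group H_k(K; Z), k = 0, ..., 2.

Order the vertices as 0 < 1 < 2 < 3 < 4 < 5 < 6 < 7 < 8. Listing each simplex with vertices in this order, K has dimension 2 with simplices:

  0-simplices (9): [0], [1], [2], [3], [4], [5], [6], [7], [8]
  1-simplices (27): (27 of them)
  2-simplices (18): [0,2,3], [0,2,8], [0,3,7], [0,4,5], [0,4,8], [0,5,7], [1,2,5], [1,2,8], [1,3,4], [1,3,7], [1,4,5], [1,7,8], [2,3,6], [2,5,6], [3,4,6], [4,6,8], [5,6,7], [6,7,8]

giving chain groups C_0 ≅ Z^9, C_1 ≅ Z^27, C_2 ≅ Z^18.

The boundary map ∂_1: C_1 → C_0 maps an edge to its endpoints' difference, ∂[p,q] = q − p. For instance
  ∂[3,7] = [7] − [3].
As a 9×27 matrix over Z this has rank 8, with invariant factors (1,1,1,1,1,1,1,1).

Boundary ∂_2: C_2 → C_1 sends each 2-simplex [p,q,r] to [q,r] − [p,r] + [p,q]. For instance
  ∂[6,7,8] = [7,8] − [6,8] + [6,7],
  ∂[5,6,7] = [6,7] − [5,7] + [5,6].
The 27×18 boundary matrix has rank 17 and Smith normal form diag(1,1,1,1,1,1,1,1,1,1,1,1,1,1,1,1,1).

Computing H_k = (kernel of ∂_k) / (image of ∂_{k+1}):

  H_0: rank C_0 − rank ∂_1 = 9 − 8 = 1, and the invariant factors of ∂_1 are all 1, so H_0 = Z.
  H_1: rank ker ∂_1 − rank ∂_2 = (27 − 8) − 17 = 2, and the invariant factors of ∂_2 are all 1, so H_1 = Z^2.
  H_2: rank ker ∂_2 − rank ∂_3 = (18 − 17) − 0 = 1, and there is no ∂_3, so H_2 = Z.

H_0 = Z,  H_1 = Z^2,  H_2 = Z.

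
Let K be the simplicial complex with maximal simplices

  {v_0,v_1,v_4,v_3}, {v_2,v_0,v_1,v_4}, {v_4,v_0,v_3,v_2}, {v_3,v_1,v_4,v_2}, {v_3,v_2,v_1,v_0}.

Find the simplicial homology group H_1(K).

Order the vertices as v_0 < v_1 < v_2 < v_3 < v_4. Listing each simplex with vertices in this order, K has dimension 3 with simplices:

  0-simplices (5): [v_0], [v_1], [v_2], [v_3], [v_4]
  1-simplices (10): [v_0,v_1], [v_0,v_2], [v_0,v_3], [v_0,v_4], [v_1,v_2], [v_1,v_3], [v_1,v_4], [v_2,v_3], [v_2,v_4], [v_3,v_4]
  2-simplices (10): [v_0,v_1,v_2], [v_0,v_1,v_3], [v_0,v_1,v_4], [v_0,v_2,v_3], [v_0,v_2,v_4], [v_0,v_3,v_4], [v_1,v_2,v_3], [v_1,v_2,v_4], [v_1,v_3,v_4], [v_2,v_3,v_4]
  3-simplices (5): [v_0,v_1,v_2,v_3], [v_0,v_1,v_2,v_4], [v_0,v_1,v_3,v_4], [v_0,v_2,v_3,v_4], [v_1,v_2,v_3,v_4]

Hence C_0 ≅ Z^5, C_1 ≅ Z^10, C_2 ≅ Z^10, C_3 ≅ Z^5.

∂_1: C_1 → C_0 sends each edge [p,q] (with p < q) to q − p. For instance
  ∂[v_0,v_1] = [v_1] − [v_0].
The resulting 5×10 matrix has rank 4, and its Smith normal form has invariant factors (1,1,1,1).

The boundary map ∂_2: C_2 → C_1 acts by ∂[p,q,r] = [q,r] − [p,r] + [p,q]. For instance
  ∂[v_0,v_1,v_4] = [v_1,v_4] − [v_0,v_4] + [v_0,v_1],
  ∂[v_1,v_2,v_4] = [v_2,v_4] − [v_1,v_4] + [v_1,v_2].
As a 10×10 matrix over Z this has rank 6, with invariant factors (1,1,1,1,1,1).

Boundary ∂_3: C_3 → C_2 sends each 3-simplex σ to the alternating sum Σ_i (−1)^i (σ with its i-th vertex removed). For instance
  ∂[v_0,v_1,v_2,v_3] = [v_1,v_2,v_3] − [v_0,v_2,v_3] + [v_0,v_1,v_3] − [v_0,v_1,v_2],
  ∂[v_0,v_1,v_3,v_4] = [v_1,v_3,v_4] − [v_0,v_3,v_4] + [v_0,v_1,v_4] − [v_0,v_1,v_3].
The resulting 10×5 matrix has rank 4, and its Smith normal form has invariant factors (1,1,1,1).

Now H_k = ker ∂_k / im ∂_{k+1}, so:

  H_1: rank ker ∂_1 − rank ∂_2 = (10 − 4) − 6 = 0, and the invariant factors of ∂_2 are all 1, so H_1 ≅ 0.

(K is a triangulation of the 3-sphere S^3.)

H_1 ≅ 0.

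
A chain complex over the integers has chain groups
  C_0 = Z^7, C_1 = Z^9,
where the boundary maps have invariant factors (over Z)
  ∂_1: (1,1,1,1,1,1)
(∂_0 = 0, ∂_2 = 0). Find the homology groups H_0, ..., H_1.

H_0: b_0 = 7 − 0 − 6 = 1; torsion from ∂_1 factors > 1: none. So H_0 = Z.
H_1: b_1 = 9 − 6 − 0 = 3; torsion from ∂_2 factors > 1: none. So H_1 = Z^3.

H_0 = Z,  H_1 = Z^3.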